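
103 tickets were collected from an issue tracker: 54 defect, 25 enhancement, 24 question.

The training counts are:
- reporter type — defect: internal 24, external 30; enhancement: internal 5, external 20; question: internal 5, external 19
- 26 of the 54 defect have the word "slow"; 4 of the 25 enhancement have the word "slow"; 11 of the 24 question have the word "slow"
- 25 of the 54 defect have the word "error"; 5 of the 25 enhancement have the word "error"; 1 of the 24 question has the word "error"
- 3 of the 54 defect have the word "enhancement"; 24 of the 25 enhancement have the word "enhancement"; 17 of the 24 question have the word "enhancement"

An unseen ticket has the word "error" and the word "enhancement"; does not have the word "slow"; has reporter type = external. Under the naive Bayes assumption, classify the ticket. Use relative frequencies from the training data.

defect: (54/103) × (30/54) × (28/54) × (25/54) × (3/54) ≈ 0.00388438
enhancement: (25/103) × (20/25) × (21/25) × (5/25) × (24/25) ≈ 0.0313165
question: (24/103) × (19/24) × (13/24) × (1/24) × (17/24) ≈ 0.002949
Highest score → enhancement.

enhancement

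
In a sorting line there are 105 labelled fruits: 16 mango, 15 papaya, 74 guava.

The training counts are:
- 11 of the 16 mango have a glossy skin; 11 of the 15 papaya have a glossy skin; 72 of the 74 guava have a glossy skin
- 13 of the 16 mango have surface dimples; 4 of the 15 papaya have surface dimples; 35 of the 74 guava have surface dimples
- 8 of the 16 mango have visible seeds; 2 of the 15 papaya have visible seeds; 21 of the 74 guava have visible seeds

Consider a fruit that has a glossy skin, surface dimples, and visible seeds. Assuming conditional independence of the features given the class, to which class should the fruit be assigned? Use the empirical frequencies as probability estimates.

guava

mango: (16/105) × (11/16) × (13/16) × (8/16) ≈ 0.0425595
papaya: (15/105) × (11/15) × (4/15) × (2/15) ≈ 0.00372487
guava: (74/105) × (72/74) × (35/74) × (21/74) ≈ 0.092038
Highest score → guava.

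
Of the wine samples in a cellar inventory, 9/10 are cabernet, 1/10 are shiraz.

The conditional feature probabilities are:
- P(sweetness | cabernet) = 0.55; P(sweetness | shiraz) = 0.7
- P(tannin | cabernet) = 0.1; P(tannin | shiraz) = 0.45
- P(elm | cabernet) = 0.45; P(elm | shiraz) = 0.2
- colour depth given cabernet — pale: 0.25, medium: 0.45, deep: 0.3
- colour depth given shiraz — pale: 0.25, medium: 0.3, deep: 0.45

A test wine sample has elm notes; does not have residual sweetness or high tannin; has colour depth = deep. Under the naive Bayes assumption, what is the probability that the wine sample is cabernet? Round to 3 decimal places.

cabernet: 0.9 × (1−0.55) × (1−0.1) × 0.45 × 0.3 = 0.0492075
shiraz: 0.1 × (1−0.7) × (1−0.45) × 0.2 × 0.45 = 0.001485
P(cabernet | x) = 0.0492075 / 0.0506925 ≈ 0.971

0.971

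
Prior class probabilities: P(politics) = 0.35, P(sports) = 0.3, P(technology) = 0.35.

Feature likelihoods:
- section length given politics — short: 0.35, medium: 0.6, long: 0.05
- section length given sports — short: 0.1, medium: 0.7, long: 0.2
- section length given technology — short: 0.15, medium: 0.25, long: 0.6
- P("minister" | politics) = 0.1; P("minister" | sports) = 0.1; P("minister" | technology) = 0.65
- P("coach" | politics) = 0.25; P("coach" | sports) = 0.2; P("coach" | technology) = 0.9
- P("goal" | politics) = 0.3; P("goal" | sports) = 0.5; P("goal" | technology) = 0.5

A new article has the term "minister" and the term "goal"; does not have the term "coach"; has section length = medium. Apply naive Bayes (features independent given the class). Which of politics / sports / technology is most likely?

politics: 0.35 × 0.6 × 0.1 × (1−0.25) × 0.3 = 0.004725
sports: 0.3 × 0.7 × 0.1 × (1−0.2) × 0.5 = 0.0084
technology: 0.35 × 0.25 × 0.65 × (1−0.9) × 0.5 = 0.00284375
Highest score → sports.

sports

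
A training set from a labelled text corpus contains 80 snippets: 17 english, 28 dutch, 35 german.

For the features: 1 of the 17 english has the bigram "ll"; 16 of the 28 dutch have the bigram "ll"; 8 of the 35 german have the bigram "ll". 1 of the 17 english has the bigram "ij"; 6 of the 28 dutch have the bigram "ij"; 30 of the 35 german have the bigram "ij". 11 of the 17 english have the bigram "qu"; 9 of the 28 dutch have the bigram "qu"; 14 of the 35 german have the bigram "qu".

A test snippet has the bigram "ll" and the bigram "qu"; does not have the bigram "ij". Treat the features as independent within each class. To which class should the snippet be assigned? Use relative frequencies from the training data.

dutch

english: (17/80) × (1/17) × (16/17) × (11/17) ≈ 0.00761246
dutch: (28/80) × (16/28) × (22/28) × (9/28) ≈ 0.0505102
german: (35/80) × (8/35) × (5/35) × (14/35) ≈ 0.00571429
Highest score → dutch.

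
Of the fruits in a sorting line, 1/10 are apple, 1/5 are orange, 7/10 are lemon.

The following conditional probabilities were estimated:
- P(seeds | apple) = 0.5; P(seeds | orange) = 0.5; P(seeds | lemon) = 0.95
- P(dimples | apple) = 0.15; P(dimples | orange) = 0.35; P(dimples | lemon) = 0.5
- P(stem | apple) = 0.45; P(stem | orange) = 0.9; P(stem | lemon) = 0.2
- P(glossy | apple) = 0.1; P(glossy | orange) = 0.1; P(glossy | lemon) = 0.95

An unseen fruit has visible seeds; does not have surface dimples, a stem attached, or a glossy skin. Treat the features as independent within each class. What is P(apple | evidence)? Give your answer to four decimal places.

0.5235

apple: 0.1 × 0.5 × (1−0.15) × (1−0.45) × (1−0.1) = 0.0210375
orange: 0.2 × 0.5 × (1−0.35) × (1−0.9) × (1−0.1) = 0.00585
lemon: 0.7 × 0.95 × (1−0.5) × (1−0.2) × (1−0.95) = 0.0133
P(apple | x) = 0.0210375 / 0.0401875 ≈ 0.5235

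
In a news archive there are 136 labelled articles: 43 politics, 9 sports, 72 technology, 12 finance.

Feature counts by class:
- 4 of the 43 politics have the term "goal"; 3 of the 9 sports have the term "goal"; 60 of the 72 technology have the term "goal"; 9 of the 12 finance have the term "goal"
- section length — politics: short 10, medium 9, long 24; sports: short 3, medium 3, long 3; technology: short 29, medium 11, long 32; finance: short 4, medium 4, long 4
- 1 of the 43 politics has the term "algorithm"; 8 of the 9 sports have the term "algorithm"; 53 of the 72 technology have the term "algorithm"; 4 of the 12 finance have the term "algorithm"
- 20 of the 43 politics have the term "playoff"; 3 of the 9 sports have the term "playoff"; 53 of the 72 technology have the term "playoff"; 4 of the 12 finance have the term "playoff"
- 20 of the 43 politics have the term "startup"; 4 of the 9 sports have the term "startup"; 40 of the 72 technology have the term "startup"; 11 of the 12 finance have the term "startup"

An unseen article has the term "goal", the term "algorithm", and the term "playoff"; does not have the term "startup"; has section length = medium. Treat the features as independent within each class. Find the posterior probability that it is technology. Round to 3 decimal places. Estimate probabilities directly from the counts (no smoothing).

0.918

politics: (43/136) × (4/43) × (9/43) × (1/43) × (20/43) × (23/43) ≈ 0.0000356162
sports: (9/136) × (3/9) × (3/9) × (8/9) × (3/9) × (5/9) ≈ 0.00121036
technology: (72/136) × (60/72) × (11/72) × (53/72) × (53/72) × (32/72) ≈ 0.0162322
finance: (12/136) × (9/12) × (4/12) × (4/12) × (4/12) × (1/12) ≈ 0.000204248
P(technology | x) = 0.0162322 / 0.0176824242 ≈ 0.918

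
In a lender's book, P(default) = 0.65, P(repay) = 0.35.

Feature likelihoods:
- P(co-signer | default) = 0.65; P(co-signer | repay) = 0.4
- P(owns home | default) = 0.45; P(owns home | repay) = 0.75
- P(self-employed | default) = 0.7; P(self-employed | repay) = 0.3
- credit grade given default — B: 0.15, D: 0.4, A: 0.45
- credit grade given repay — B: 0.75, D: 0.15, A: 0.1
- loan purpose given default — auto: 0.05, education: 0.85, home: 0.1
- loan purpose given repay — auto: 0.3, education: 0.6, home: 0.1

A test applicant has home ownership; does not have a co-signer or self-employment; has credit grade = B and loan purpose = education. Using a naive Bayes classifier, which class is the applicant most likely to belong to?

repay

default: 0.65 × (1−0.65) × 0.45 × (1−0.7) × 0.15 × 0.85 = 0.00391584375
repay: 0.35 × (1−0.4) × 0.75 × (1−0.3) × 0.75 × 0.6 = 0.0496125
Highest score → repay.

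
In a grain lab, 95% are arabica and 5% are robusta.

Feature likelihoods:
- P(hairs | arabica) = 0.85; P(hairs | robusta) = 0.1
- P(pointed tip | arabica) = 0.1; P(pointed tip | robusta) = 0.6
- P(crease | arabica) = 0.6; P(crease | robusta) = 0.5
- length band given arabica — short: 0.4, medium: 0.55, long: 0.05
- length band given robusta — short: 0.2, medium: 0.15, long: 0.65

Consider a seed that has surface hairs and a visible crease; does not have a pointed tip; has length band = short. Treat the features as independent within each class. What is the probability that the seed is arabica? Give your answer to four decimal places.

arabica: 0.95 × 0.85 × (1−0.1) × 0.6 × 0.4 = 0.17442
robusta: 0.05 × 0.1 × (1−0.6) × 0.5 × 0.2 = 0.0002
P(arabica | x) = 0.17442 / 0.17462 ≈ 0.9989

0.9989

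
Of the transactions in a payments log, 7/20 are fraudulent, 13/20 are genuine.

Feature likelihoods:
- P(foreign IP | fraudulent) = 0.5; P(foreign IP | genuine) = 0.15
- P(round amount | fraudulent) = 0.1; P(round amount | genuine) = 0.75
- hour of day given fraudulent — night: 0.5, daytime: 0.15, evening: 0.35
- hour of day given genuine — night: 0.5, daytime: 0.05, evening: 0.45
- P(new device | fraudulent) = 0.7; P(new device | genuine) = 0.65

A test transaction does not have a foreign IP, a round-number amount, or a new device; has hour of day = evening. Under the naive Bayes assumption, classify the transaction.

fraudulent: 0.35 × (1−0.5) × (1−0.1) × 0.35 × (1−0.7) = 0.0165375
genuine: 0.65 × (1−0.15) × (1−0.75) × 0.45 × (1−0.65) = 0.0217546875
Highest score → genuine.

genuine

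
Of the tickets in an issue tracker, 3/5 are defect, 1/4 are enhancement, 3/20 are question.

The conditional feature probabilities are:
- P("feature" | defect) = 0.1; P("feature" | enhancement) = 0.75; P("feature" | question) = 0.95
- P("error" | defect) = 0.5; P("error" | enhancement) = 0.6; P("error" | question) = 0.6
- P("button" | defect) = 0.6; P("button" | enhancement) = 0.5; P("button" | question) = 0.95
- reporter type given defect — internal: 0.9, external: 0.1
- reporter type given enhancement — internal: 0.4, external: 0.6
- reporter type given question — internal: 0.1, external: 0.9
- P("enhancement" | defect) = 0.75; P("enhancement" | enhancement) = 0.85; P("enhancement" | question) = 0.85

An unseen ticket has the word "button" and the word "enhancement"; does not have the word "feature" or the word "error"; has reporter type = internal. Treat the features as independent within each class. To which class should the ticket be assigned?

defect: 0.6 × (1−0.1) × (1−0.5) × 0.6 × 0.9 × 0.75 = 0.10935
enhancement: 0.25 × (1−0.75) × (1−0.6) × 0.5 × 0.4 × 0.85 = 0.00425
question: 0.15 × (1−0.95) × (1−0.6) × 0.95 × 0.1 × 0.85 = 0.00024225
Highest score → defect.

defect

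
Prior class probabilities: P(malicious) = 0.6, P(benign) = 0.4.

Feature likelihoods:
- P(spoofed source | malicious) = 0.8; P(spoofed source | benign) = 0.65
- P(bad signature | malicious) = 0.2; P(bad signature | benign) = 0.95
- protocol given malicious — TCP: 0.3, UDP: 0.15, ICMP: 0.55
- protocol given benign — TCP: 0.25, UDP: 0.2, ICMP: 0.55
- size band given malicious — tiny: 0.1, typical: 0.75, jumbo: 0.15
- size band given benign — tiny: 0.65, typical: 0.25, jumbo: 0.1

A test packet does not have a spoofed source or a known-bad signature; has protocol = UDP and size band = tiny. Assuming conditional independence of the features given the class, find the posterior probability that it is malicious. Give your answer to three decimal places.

malicious: 0.6 × (1−0.8) × (1−0.2) × 0.15 × 0.1 = 0.00144
benign: 0.4 × (1−0.65) × (1−0.95) × 0.2 × 0.65 = 0.00091
P(malicious | x) = 0.00144 / 0.00235 ≈ 0.613

0.613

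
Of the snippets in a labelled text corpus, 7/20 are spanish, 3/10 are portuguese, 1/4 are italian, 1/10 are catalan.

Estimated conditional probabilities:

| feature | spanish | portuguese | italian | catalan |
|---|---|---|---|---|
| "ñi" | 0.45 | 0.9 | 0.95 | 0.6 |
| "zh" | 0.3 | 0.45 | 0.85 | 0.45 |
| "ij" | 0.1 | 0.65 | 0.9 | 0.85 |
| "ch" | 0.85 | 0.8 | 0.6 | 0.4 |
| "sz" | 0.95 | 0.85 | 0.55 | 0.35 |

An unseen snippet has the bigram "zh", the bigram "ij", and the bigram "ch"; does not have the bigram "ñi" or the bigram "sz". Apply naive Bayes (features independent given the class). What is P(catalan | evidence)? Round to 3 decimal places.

0.506

spanish: 0.35 × (1−0.45) × 0.3 × 0.1 × 0.85 × (1−0.95) = 0.0002454375
portuguese: 0.3 × (1−0.9) × 0.45 × 0.65 × 0.8 × (1−0.85) = 0.001053
italian: 0.25 × (1−0.95) × 0.85 × 0.9 × 0.6 × (1−0.55) = 0.002581875
catalan: 0.1 × (1−0.6) × 0.45 × 0.85 × 0.4 × (1−0.35) = 0.003978
P(catalan | x) = 0.003978 / 0.0078583125 ≈ 0.506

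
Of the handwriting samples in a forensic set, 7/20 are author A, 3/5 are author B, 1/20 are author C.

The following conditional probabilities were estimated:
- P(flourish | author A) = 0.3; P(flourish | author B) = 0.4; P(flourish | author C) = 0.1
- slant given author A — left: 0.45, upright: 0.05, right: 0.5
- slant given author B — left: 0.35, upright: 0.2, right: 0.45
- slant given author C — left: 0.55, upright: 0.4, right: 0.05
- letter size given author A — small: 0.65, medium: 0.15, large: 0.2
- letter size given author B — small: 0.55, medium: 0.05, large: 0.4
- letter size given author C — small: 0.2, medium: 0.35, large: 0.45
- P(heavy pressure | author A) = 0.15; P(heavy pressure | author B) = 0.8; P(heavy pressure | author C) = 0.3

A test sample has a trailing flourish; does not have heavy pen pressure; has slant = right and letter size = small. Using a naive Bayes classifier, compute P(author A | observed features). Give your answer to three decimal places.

0.709

author A: 0.35 × 0.3 × 0.5 × 0.65 × (1−0.15) = 0.02900625
author B: 0.6 × 0.4 × 0.45 × 0.55 × (1−0.8) = 0.01188
author C: 0.05 × 0.1 × 0.05 × 0.2 × (1−0.3) = 0.000035
P(author A | x) = 0.02900625 / 0.04092125 ≈ 0.709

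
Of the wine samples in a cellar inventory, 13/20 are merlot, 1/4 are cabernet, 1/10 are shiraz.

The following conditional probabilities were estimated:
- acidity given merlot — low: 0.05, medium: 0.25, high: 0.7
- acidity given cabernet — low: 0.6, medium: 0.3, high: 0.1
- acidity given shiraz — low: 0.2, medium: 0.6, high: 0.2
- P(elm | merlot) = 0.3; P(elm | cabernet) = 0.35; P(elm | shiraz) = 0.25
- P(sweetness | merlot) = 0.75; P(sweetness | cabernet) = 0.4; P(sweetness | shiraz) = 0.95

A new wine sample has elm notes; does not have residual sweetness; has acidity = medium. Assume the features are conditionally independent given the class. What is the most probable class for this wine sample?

cabernet

merlot: 0.65 × 0.25 × 0.3 × (1−0.75) = 0.0121875
cabernet: 0.25 × 0.3 × 0.35 × (1−0.4) = 0.01575
shiraz: 0.1 × 0.6 × 0.25 × (1−0.95) = 0.00075
Highest score → cabernet.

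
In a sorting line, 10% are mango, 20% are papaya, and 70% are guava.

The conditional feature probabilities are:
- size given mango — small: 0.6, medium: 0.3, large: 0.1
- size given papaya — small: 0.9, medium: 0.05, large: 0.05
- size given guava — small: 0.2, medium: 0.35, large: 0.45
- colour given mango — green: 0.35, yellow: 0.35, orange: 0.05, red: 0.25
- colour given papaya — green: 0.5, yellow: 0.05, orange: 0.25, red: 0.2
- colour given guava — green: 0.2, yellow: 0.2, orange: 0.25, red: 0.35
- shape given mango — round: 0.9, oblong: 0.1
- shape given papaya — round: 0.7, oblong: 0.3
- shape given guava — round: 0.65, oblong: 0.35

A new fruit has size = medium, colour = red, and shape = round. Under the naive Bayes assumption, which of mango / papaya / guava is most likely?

guava

mango: 0.1 × 0.3 × 0.25 × 0.9 = 0.00675
papaya: 0.2 × 0.05 × 0.2 × 0.7 = 0.0014
guava: 0.7 × 0.35 × 0.35 × 0.65 = 0.0557375
Highest score → guava.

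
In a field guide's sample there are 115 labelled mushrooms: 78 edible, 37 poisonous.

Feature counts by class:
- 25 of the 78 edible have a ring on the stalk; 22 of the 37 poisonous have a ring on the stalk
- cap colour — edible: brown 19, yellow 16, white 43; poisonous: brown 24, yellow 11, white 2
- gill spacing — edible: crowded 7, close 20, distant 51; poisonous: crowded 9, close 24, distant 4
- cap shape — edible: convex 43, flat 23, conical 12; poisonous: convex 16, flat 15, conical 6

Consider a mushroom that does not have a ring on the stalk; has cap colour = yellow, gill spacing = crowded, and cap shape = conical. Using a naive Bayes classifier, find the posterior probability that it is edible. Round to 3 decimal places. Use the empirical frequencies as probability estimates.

0.460

edible: (78/115) × (53/78) × (16/78) × (7/78) × (12/78) ≈ 0.00130525
poisonous: (37/115) × (15/37) × (11/37) × (9/37) × (6/37) ≈ 0.00152959
P(edible | x) = 0.00130525 / 0.00283484 ≈ 0.460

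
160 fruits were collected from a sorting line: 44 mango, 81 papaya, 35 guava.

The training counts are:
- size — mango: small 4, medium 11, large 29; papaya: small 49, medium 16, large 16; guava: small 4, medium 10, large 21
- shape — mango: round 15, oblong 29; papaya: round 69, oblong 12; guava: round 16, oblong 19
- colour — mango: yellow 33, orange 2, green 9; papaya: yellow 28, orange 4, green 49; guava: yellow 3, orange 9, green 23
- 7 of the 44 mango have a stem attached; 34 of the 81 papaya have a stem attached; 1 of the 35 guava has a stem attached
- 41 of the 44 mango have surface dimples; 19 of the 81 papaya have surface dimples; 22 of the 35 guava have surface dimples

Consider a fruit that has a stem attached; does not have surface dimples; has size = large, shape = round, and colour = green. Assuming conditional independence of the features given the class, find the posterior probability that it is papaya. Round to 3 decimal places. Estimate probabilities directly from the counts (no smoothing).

mango: (44/160) × (29/44) × (15/44) × (9/44) × (7/44) × (3/44) ≈ 0.000137095
papaya: (81/160) × (16/81) × (69/81) × (49/81) × (34/81) × (62/81) ≈ 0.0165568
guava: (35/160) × (21/35) × (16/35) × (23/35) × (1/35) × (13/35) ≈ 0.000418426
P(papaya | x) = 0.0165568 / 0.017112321 ≈ 0.968

0.968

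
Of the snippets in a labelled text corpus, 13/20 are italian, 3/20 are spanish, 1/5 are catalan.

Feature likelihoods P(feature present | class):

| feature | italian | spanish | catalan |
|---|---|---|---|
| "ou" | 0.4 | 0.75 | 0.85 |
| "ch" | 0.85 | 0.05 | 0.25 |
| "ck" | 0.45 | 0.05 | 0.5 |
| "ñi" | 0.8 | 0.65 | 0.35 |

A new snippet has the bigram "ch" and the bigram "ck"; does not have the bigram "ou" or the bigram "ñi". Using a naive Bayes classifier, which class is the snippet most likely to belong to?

italian

italian: 0.65 × (1−0.4) × 0.85 × 0.45 × (1−0.8) = 0.029835
spanish: 0.15 × (1−0.75) × 0.05 × 0.05 × (1−0.65) = 0.0000328125
catalan: 0.2 × (1−0.85) × 0.25 × 0.5 × (1−0.35) = 0.0024375
Highest score → italian.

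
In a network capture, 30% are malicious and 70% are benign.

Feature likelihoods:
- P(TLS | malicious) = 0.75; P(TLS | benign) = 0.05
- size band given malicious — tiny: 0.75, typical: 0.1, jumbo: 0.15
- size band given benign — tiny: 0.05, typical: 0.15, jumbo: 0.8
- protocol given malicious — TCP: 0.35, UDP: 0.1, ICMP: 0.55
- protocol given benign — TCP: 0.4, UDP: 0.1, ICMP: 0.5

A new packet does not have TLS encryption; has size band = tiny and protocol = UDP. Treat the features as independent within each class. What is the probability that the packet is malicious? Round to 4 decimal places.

0.6285

malicious: 0.3 × (1−0.75) × 0.75 × 0.1 = 0.005625
benign: 0.7 × (1−0.05) × 0.05 × 0.1 = 0.003325
P(malicious | x) = 0.005625 / 0.00895 ≈ 0.6285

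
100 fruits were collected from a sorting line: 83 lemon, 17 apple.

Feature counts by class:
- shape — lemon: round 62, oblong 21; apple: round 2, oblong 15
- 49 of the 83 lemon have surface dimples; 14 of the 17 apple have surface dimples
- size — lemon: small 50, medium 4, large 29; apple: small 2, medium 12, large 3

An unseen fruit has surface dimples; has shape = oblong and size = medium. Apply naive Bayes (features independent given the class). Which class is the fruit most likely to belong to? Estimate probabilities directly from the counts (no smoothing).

lemon: (83/100) × (21/83) × (49/83) × (4/83) ≈ 0.00597474
apple: (17/100) × (15/17) × (14/17) × (12/17) ≈ 0.0871972
Highest score → apple.

apple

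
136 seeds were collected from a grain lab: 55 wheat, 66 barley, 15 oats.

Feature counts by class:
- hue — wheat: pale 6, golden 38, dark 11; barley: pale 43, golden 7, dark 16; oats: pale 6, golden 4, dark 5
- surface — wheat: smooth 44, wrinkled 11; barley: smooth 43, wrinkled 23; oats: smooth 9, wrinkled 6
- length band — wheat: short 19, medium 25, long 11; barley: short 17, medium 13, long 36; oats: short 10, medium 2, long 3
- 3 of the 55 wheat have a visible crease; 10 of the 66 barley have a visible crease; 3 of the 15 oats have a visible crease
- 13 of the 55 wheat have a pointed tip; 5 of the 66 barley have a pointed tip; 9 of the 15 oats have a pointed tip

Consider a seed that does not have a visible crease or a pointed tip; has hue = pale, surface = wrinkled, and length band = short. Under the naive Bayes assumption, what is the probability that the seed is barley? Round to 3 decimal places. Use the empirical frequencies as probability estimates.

wheat: (55/136) × (6/55) × (11/55) × (19/55) × (52/55) × (42/55) ≈ 0.0022007
barley: (66/136) × (43/66) × (23/66) × (17/66) × (56/66) × (61/66) ≈ 0.0222561
oats: (15/136) × (6/15) × (6/15) × (10/15) × (12/15) × (6/15) ≈ 0.00376471
P(barley | x) = 0.0222561 / 0.02822151 ≈ 0.789

0.789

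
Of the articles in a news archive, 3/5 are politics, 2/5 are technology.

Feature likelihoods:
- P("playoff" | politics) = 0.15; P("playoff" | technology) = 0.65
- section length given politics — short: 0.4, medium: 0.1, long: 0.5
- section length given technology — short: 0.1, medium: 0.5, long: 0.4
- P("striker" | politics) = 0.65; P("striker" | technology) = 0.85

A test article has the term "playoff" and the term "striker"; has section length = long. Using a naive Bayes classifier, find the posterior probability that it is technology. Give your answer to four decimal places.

0.7514

politics: 0.6 × 0.15 × 0.5 × 0.65 = 0.02925
technology: 0.4 × 0.65 × 0.4 × 0.85 = 0.0884
P(technology | x) = 0.0884 / 0.11765 ≈ 0.7514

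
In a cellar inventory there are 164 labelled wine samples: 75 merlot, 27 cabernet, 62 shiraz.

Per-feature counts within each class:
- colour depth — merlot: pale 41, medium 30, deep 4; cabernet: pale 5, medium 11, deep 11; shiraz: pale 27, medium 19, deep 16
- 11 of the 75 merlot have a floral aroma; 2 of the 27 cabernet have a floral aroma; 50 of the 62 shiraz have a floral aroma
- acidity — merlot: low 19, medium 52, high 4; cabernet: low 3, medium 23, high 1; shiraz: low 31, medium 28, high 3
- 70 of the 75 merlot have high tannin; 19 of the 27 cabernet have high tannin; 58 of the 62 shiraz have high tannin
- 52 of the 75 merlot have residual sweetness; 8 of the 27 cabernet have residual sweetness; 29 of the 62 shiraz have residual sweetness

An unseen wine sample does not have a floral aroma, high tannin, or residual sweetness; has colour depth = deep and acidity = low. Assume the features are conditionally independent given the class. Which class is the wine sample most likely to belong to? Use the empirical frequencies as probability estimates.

merlot: (75/164) × (4/75) × (64/75) × (19/75) × (5/75) × (23/75) ≈ 0.000107796
cabernet: (27/164) × (11/27) × (25/27) × (3/27) × (8/27) × (19/27) ≈ 0.00143879
shiraz: (62/164) × (16/62) × (12/62) × (31/62) × (4/62) × (33/62) ≈ 0.00032421
Highest score → cabernet.

cabernet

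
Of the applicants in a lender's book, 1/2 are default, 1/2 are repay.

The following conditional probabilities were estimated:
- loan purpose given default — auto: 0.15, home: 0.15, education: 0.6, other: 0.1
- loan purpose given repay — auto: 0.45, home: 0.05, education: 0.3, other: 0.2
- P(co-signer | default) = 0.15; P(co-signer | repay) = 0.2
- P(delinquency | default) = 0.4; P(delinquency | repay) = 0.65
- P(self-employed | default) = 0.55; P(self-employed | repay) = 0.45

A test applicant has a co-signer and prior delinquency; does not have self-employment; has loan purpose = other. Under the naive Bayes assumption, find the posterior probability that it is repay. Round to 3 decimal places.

default: 0.5 × 0.1 × 0.15 × 0.4 × (1−0.55) = 0.00135
repay: 0.5 × 0.2 × 0.2 × 0.65 × (1−0.45) = 0.00715
P(repay | x) = 0.00715 / 0.0085 ≈ 0.841

0.841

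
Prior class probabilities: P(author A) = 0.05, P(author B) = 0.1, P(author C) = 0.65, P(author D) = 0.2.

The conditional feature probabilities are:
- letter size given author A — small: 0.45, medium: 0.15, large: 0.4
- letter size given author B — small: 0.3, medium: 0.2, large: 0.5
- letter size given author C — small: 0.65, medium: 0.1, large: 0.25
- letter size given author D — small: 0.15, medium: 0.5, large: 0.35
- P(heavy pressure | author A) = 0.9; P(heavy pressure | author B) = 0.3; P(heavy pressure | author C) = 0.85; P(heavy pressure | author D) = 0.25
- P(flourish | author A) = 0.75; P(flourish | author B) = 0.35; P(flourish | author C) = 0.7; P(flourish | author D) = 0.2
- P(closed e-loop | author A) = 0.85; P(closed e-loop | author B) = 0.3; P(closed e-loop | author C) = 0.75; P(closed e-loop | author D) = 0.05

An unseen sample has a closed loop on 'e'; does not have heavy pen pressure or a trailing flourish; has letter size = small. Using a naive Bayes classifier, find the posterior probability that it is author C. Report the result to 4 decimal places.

0.7226

author A: 0.05 × 0.45 × (1−0.9) × (1−0.75) × 0.85 = 0.000478125
author B: 0.1 × 0.3 × (1−0.3) × (1−0.35) × 0.3 = 0.004095
author C: 0.65 × 0.65 × (1−0.85) × (1−0.7) × 0.75 = 0.014259375
author D: 0.2 × 0.15 × (1−0.25) × (1−0.2) × 0.05 = 0.0009
P(author C | x) = 0.014259375 / 0.0197325 ≈ 0.7226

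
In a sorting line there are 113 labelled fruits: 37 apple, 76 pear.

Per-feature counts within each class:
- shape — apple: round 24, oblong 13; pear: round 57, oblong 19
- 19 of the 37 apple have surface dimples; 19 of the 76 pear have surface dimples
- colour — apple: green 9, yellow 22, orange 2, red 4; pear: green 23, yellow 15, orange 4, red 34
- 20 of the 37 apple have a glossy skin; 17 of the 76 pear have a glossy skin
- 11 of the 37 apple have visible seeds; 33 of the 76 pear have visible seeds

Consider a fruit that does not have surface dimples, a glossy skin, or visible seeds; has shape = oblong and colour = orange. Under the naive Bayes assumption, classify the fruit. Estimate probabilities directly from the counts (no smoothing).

apple: (37/113) × (13/37) × (18/37) × (2/37) × (17/37) × (26/37) ≈ 0.000976749
pear: (76/113) × (19/76) × (57/76) × (4/76) × (59/76) × (43/76) ≈ 0.00291525
Highest score → pear.

pear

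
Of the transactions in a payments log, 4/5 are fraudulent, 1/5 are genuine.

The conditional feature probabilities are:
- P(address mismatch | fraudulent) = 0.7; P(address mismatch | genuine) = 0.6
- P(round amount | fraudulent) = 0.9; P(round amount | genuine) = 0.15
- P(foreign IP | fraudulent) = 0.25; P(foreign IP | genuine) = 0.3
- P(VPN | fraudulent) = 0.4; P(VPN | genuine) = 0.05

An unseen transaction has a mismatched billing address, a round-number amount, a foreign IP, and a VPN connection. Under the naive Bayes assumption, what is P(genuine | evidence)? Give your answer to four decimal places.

0.0053

fraudulent: 0.8 × 0.7 × 0.9 × 0.25 × 0.4 = 0.0504
genuine: 0.2 × 0.6 × 0.15 × 0.3 × 0.05 = 0.00027
P(genuine | x) = 0.00027 / 0.05067 ≈ 0.0053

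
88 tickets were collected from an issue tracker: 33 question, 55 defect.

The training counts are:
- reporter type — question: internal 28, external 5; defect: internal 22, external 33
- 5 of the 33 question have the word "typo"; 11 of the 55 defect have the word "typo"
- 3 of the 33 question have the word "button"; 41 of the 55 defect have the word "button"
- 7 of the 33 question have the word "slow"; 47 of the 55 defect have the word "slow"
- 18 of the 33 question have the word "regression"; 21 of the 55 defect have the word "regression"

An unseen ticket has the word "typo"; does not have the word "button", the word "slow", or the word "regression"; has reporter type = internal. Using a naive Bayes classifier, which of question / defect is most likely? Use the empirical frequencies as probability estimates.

question: (33/88) × (28/33) × (5/33) × (30/33) × (26/33) × (15/33) ≈ 0.0156955
defect: (55/88) × (22/55) × (11/55) × (14/55) × (8/55) × (34/55) ≈ 0.0011444
Highest score → question.

question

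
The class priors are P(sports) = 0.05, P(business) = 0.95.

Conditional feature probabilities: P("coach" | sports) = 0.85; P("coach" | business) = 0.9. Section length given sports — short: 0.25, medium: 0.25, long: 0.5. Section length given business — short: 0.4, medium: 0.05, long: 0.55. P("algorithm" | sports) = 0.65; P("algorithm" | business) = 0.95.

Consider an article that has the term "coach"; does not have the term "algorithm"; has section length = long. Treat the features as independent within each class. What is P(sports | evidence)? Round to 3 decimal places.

sports: 0.05 × 0.85 × 0.5 × (1−0.65) = 0.0074375
business: 0.95 × 0.9 × 0.55 × (1−0.95) = 0.0235125
P(sports | x) = 0.0074375 / 0.03095 ≈ 0.240

0.240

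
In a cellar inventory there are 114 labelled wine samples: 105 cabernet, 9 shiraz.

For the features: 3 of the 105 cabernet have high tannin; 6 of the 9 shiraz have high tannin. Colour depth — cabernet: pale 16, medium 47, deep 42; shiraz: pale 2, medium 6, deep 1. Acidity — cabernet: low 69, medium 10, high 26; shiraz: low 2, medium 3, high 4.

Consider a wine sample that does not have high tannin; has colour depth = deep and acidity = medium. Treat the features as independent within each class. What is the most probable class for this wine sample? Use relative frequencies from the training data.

cabernet

cabernet: (105/114) × (102/105) × (42/105) × (10/105) ≈ 0.0340852
shiraz: (9/114) × (3/9) × (1/9) × (3/9) ≈ 0.000974659
Highest score → cabernet.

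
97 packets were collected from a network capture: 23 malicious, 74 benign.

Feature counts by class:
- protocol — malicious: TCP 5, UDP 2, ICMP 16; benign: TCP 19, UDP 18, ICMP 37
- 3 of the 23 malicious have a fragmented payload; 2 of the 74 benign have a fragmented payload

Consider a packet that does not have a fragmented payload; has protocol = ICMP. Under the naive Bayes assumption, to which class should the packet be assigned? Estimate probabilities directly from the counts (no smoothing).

malicious: (23/97) × (16/23) × (20/23) ≈ 0.143433
benign: (74/97) × (37/74) × (72/74) ≈ 0.371134
Highest score → benign.

benign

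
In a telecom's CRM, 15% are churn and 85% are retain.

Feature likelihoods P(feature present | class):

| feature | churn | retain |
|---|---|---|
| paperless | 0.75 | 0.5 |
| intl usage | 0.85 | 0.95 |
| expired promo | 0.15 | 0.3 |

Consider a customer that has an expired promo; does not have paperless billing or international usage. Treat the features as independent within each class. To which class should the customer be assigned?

churn: 0.15 × (1−0.75) × (1−0.85) × 0.15 = 0.00084375
retain: 0.85 × (1−0.5) × (1−0.95) × 0.3 = 0.006375
Highest score → retain.

retain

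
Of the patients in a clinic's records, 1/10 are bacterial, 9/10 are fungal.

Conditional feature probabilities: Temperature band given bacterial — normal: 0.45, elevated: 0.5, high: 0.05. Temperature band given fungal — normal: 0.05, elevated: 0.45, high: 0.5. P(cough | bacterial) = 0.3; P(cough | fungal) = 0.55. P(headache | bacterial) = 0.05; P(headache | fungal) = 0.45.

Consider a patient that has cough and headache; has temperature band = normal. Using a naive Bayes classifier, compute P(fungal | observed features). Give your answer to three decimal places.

0.943

bacterial: 0.1 × 0.45 × 0.3 × 0.05 = 0.000675
fungal: 0.9 × 0.05 × 0.55 × 0.45 = 0.0111375
P(fungal | x) = 0.0111375 / 0.0118125 ≈ 0.943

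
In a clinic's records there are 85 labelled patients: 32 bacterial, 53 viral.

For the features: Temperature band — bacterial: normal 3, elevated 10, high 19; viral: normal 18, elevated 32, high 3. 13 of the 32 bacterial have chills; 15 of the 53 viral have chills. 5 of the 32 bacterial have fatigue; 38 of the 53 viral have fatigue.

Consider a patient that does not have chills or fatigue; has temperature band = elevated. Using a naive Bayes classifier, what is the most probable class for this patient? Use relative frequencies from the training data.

bacterial: (32/85) × (10/32) × (19/32) × (27/32) ≈ 0.0589384
viral: (53/85) × (32/53) × (38/53) × (15/53) ≈ 0.0763931
Highest score → viral.

viral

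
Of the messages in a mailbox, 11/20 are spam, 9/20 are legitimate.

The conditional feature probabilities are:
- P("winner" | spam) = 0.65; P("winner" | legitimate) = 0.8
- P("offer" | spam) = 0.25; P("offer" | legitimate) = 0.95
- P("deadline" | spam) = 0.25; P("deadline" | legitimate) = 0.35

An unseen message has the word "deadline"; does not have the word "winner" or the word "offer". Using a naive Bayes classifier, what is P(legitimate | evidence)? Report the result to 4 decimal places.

0.0418

spam: 0.55 × (1−0.65) × (1−0.25) × 0.25 = 0.03609375
legitimate: 0.45 × (1−0.8) × (1−0.95) × 0.35 = 0.001575
P(legitimate | x) = 0.001575 / 0.03766875 ≈ 0.0418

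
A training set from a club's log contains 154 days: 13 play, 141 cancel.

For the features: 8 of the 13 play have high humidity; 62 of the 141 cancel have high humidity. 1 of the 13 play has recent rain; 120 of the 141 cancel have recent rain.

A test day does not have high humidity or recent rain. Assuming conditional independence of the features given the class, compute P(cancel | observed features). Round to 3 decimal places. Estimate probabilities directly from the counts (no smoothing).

play: (13/154) × (5/13) × (12/13) ≈ 0.02997
cancel: (141/154) × (79/141) × (21/141) ≈ 0.0764023
P(cancel | x) = 0.0764023 / 0.1063723 ≈ 0.718

0.718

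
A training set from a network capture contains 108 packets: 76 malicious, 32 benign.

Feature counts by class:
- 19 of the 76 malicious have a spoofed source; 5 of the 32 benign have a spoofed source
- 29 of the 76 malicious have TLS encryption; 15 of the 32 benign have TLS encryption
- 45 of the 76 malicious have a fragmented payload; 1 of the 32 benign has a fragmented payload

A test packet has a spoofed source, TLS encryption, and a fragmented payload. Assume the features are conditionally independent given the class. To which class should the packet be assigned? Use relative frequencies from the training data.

malicious: (76/108) × (19/76) × (29/76) × (45/76) ≈ 0.0397478
benign: (32/108) × (5/32) × (15/32) × (1/32) ≈ 0.000678168
Highest score → malicious.

malicious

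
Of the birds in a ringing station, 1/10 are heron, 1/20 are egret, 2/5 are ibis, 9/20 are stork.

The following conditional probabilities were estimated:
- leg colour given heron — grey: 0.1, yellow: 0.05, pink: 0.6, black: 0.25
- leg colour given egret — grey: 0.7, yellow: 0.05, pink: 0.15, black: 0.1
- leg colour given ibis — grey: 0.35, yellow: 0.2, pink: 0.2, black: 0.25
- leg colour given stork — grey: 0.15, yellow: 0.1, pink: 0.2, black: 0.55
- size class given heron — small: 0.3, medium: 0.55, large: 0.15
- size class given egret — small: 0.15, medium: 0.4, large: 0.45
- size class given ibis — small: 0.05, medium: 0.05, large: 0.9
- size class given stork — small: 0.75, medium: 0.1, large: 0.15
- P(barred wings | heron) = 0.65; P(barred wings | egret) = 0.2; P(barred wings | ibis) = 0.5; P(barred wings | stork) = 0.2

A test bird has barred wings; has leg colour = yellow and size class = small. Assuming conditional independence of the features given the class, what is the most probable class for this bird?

heron: 0.1 × 0.05 × 0.3 × 0.65 = 0.000975
egret: 0.05 × 0.05 × 0.15 × 0.2 = 0.000075
ibis: 0.4 × 0.2 × 0.05 × 0.5 = 0.002
stork: 0.45 × 0.1 × 0.75 × 0.2 = 0.00675
Highest score → stork.

stork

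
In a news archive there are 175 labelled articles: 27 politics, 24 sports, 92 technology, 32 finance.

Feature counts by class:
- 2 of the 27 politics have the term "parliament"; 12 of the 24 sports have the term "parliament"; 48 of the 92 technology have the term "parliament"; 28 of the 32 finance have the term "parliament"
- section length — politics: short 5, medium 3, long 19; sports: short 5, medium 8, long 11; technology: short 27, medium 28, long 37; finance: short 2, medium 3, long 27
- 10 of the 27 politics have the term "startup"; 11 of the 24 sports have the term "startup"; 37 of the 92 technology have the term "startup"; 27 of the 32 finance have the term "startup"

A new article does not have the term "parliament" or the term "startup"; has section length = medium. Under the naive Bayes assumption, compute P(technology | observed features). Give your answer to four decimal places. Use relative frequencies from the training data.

0.6683

politics: (27/175) × (25/27) × (3/27) × (17/27) ≈ 0.00999412
sports: (24/175) × (12/24) × (8/24) × (13/24) ≈ 0.012381
technology: (92/175) × (44/92) × (28/92) × (55/92) ≈ 0.0457467
finance: (32/175) × (4/32) × (3/32) × (5/32) ≈ 0.000334821
P(technology | x) = 0.0457467 / 0.068456641 ≈ 0.6683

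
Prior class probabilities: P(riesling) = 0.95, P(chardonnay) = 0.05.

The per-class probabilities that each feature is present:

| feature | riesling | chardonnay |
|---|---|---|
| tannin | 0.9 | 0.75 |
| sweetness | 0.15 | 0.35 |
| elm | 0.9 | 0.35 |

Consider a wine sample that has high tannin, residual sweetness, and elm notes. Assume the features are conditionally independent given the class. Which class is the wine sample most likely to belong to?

riesling: 0.95 × 0.9 × 0.15 × 0.9 = 0.115425
chardonnay: 0.05 × 0.75 × 0.35 × 0.35 = 0.00459375
Highest score → riesling.

riesling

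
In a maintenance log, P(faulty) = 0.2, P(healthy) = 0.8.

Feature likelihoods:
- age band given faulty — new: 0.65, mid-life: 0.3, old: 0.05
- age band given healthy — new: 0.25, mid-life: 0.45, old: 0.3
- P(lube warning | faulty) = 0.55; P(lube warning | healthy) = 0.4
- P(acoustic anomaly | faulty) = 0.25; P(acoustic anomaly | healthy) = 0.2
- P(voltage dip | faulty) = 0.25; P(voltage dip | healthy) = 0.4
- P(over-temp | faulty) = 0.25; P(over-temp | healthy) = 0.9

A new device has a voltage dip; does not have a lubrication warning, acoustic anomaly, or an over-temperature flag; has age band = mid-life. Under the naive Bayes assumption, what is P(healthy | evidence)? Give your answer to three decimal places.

faulty: 0.2 × 0.3 × (1−0.55) × (1−0.25) × 0.25 × (1−0.25) = 0.003796875
healthy: 0.8 × 0.45 × (1−0.4) × (1−0.2) × 0.4 × (1−0.9) = 0.006912
P(healthy | x) = 0.006912 / 0.010708875 ≈ 0.645

0.645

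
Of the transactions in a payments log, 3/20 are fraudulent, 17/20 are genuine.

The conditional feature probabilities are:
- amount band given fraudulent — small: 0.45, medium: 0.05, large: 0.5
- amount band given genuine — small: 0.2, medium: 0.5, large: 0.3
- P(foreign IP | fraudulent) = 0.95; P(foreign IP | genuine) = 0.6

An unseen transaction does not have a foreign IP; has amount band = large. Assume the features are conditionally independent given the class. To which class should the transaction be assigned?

genuine

fraudulent: 0.15 × 0.5 × (1−0.95) = 0.00375
genuine: 0.85 × 0.3 × (1−0.6) = 0.102
Highest score → genuine.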